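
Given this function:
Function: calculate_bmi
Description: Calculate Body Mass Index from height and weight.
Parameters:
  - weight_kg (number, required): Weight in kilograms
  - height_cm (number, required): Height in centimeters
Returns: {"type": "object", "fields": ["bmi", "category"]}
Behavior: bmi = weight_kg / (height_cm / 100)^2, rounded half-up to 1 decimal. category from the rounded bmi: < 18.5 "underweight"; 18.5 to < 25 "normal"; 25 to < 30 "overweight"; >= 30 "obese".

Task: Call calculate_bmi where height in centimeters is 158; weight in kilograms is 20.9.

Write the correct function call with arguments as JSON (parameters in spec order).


Mapping each described value to its parameter name:
  'Height in centimeters' -> height_cm = 158
  'Weight in kilograms' -> weight_kg = 20.9
calculate_bmi({"weight_kg": 20.9, "height_cm": 158})


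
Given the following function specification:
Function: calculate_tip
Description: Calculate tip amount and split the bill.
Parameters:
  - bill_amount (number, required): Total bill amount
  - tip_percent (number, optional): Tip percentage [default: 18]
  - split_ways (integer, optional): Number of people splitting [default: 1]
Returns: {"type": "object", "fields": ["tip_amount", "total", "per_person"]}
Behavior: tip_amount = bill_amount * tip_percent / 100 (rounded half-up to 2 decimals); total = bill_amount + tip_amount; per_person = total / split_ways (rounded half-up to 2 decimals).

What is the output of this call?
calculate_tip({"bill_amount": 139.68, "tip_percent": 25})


Defaults applied: split_ways=1
tip_amount = 139.68 * 25/100 = 34.92 -> 34.92
total = 139.68 + 34.92 = 174.60
per_person = 174.60 / 1 = 174.6 -> 174.60
Output:
{"tip_amount": 34.92, "total": 174.6, "per_person": 174.6}


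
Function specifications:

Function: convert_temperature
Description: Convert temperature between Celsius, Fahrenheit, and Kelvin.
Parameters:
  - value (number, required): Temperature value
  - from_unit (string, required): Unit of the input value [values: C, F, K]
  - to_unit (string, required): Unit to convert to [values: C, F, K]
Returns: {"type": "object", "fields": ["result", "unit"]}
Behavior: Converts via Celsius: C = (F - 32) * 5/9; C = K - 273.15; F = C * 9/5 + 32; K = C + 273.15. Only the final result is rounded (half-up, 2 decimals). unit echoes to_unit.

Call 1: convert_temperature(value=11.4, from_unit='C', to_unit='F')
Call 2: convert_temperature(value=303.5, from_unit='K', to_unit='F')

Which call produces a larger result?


Call 1:
  Input already in C: 11.4
  To F: 11.4 * 9/5 + 32 = 52.52
  Round to 2 decimals: 52.52
  -> 52.52 F
Call 2:
  To C: 303.5 - 273.15 = 30.35
  To F: 30.35 * 9/5 + 32 = 86.63
  Round to 2 decimals: 86.63
  -> 86.63 F
Call 2 (86.63 F)


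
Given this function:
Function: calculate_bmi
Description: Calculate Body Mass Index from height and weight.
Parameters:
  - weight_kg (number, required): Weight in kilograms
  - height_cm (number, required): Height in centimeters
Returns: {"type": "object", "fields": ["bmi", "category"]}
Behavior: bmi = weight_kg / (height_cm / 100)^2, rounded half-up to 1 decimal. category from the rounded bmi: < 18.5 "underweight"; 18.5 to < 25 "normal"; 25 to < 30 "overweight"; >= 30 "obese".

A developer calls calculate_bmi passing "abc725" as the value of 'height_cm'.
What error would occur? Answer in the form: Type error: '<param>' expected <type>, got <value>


Spec: 'height_cm' is declared as number; "abc725" is a string.
Type error: 'height_cm' expected number, got "abc725"


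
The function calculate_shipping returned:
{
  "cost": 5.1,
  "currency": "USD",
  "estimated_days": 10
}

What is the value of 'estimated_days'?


10


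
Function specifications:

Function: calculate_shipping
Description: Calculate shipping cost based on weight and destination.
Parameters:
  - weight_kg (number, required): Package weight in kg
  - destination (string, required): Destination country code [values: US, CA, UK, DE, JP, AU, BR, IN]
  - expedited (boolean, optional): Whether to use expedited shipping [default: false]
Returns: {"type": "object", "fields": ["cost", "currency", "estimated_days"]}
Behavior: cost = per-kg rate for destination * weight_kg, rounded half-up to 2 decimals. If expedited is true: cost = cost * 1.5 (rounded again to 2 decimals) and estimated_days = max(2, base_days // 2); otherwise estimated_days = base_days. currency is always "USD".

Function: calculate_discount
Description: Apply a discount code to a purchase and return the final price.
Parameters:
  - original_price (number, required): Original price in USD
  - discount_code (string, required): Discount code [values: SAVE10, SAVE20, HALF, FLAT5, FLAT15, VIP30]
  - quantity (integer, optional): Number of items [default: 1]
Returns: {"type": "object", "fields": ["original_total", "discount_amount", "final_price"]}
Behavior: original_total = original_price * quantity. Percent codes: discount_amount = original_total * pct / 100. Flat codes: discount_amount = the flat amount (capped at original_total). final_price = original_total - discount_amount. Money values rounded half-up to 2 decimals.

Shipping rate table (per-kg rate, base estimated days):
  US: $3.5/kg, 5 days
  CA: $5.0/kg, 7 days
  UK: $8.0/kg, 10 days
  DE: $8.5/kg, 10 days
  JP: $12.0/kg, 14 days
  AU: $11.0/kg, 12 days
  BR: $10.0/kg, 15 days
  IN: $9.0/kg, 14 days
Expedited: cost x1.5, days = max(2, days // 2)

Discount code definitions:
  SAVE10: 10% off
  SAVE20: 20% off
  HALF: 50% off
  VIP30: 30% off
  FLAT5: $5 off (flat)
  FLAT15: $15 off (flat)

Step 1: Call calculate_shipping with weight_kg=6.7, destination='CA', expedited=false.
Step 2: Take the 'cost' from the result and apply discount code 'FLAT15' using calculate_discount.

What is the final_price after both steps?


Step 1: calculate_shipping(weight_kg=6.7, destination=CA, expedited=false)
  Rate for CA: $5.0/kg, base 7 days
  cost = 5.0 * 6.7 = 33.5 -> 33.50
  expedited not set/false: estimated_days = 7
  -> cost = 33.50 USD
Step 2: calculate_discount(original_price=33.5, discount_code=FLAT15, quantity=1)
  original_total = 33.5 * 1 = 33.50
  FLAT15 = $15 flat: discount_amount = min(15.00, 33.50) = 15.00
  final_price = 33.50 - 15.00 = 18.50
  -> final_price = 18.50
$18.50


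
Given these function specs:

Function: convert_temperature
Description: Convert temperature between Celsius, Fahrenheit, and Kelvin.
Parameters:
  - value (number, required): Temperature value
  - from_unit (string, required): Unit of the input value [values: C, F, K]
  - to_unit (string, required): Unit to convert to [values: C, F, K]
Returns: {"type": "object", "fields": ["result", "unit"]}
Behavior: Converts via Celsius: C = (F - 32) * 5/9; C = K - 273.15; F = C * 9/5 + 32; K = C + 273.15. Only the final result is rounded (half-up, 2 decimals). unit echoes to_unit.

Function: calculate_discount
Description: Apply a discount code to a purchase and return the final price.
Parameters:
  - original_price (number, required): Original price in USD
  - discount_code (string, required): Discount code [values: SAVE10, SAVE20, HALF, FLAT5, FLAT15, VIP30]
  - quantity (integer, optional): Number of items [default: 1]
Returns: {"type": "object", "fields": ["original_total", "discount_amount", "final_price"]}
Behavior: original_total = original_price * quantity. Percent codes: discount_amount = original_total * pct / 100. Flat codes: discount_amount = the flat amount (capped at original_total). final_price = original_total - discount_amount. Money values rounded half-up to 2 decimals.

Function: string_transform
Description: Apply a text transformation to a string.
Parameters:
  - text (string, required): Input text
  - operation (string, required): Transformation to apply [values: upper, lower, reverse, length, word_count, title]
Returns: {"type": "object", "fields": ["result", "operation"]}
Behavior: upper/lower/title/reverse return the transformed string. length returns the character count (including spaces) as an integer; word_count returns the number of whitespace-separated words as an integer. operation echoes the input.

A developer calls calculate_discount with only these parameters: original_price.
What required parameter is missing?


Required parameters: original_price, discount_code
Provided: original_price
Missing: discount_code
discount_code


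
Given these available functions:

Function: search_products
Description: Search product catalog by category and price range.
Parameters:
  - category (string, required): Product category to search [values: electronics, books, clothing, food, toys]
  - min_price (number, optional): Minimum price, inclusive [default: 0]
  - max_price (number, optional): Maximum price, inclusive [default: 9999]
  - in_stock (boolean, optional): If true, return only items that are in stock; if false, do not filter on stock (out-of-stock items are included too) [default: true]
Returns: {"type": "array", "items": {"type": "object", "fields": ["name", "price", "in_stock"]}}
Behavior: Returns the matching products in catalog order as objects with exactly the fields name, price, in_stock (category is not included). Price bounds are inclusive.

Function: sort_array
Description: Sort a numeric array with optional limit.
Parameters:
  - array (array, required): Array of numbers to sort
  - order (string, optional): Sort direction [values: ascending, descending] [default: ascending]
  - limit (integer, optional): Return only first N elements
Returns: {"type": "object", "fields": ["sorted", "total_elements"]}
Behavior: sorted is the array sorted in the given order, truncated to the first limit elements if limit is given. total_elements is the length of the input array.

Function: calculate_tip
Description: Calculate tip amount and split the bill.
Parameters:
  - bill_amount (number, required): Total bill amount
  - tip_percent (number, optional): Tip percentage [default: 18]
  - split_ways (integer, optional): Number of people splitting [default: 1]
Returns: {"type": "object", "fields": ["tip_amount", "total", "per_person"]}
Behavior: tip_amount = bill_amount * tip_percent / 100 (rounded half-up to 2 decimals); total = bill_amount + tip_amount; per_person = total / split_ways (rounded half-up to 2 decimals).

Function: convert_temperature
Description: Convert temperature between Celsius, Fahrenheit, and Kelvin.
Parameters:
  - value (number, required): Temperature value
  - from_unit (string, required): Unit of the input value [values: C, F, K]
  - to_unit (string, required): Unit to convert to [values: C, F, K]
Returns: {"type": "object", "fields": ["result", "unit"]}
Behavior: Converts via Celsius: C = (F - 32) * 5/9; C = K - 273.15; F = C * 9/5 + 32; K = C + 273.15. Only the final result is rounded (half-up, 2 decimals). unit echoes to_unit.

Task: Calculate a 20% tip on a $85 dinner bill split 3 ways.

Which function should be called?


The task needs a function whose description is: Calculate tip amount and split the bill.
calculate_tip


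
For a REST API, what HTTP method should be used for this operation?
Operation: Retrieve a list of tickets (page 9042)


GET = read, POST = create, PUT = update/replace, DELETE = remove
This operation is a read.
GET


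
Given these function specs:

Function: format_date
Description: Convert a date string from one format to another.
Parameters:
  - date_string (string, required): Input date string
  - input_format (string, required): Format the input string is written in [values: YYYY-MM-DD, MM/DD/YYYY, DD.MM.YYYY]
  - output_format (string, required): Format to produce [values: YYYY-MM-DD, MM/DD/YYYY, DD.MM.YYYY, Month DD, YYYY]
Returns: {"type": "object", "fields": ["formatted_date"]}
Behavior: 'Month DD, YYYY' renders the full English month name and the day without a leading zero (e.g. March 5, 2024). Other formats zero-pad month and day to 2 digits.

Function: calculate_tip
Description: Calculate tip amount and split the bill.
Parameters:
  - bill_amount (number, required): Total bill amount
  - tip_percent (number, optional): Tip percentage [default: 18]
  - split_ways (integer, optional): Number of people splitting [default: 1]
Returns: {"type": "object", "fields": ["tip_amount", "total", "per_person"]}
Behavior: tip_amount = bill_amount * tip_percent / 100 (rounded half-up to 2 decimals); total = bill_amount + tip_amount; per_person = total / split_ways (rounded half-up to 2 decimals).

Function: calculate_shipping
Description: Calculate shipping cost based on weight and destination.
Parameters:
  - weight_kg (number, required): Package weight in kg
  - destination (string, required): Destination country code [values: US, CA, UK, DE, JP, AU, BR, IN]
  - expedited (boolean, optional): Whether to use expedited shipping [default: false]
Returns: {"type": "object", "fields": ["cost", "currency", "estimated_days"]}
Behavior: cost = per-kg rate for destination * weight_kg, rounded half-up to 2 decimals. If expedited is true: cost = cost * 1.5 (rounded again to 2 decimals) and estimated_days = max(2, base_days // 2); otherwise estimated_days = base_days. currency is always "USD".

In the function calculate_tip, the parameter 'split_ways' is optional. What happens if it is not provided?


The calculate_tip spec declares:
  - split_ways (integer, optional): Number of people splitting [default: 1]
It defaults to 1


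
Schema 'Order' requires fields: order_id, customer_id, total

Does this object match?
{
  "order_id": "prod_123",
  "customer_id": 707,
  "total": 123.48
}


Checking required fields... All present.
Valid - all required fields present


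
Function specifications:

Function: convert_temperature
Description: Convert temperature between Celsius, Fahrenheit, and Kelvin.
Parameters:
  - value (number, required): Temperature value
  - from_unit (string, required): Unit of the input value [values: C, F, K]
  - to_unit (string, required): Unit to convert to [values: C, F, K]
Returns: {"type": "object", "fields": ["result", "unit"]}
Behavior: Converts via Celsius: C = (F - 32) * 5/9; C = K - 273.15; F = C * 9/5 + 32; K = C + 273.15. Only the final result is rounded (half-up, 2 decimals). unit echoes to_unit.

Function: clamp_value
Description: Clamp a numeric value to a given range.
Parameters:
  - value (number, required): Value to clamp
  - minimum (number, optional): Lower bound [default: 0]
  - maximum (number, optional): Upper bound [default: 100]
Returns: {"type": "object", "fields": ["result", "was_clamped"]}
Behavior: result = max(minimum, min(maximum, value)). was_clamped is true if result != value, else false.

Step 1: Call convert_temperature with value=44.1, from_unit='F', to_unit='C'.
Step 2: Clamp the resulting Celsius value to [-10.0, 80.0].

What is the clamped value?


Step 1: convert_temperature(value=44.1, from_unit=F, to_unit=C)
  To C: (44.1 - 32) * 5/9 = 6.722222
  Target is C: 6.722222
  Round to 2 decimals: 6.72
  -> result = 6.72 C
Step 2: clamp_value(value=6.72, minimum=-10.0, maximum=80.0)
  result = max(-10.0, min(80.0, 6.72)) = max(-10.0, 6.72) = 6.72
  was_clamped = (6.72 != 6.72) = false
  -> result = 6.72
6.72


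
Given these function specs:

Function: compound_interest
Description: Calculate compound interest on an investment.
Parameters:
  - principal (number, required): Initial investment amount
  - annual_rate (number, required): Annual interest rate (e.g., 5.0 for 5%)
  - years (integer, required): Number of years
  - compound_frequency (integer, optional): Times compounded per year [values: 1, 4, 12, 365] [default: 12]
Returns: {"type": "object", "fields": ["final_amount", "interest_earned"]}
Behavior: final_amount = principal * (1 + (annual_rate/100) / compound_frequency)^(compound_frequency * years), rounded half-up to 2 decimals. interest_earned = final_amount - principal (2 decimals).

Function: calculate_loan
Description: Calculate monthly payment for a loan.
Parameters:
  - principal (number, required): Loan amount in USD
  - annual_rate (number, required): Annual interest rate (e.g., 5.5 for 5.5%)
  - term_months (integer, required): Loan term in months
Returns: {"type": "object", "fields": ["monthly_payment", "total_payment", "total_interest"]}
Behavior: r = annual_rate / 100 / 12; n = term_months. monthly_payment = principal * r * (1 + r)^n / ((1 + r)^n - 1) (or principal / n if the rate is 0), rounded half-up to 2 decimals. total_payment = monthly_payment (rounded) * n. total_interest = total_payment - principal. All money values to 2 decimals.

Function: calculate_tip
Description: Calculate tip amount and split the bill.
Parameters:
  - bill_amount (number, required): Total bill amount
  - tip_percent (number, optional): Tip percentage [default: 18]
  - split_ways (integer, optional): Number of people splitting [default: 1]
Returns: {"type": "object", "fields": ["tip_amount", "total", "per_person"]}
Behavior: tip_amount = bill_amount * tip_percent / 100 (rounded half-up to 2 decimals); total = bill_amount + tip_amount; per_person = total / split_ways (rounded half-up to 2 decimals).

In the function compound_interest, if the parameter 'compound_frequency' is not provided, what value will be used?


The compound_interest spec declares:
  - compound_frequency (integer, optional): Times compounded per year [values: 1, 4, 12, 365] [default: 12]
Default:
12


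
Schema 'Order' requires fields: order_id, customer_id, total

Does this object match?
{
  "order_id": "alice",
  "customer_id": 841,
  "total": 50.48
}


Checking required fields... All present.
Valid - all required fields present


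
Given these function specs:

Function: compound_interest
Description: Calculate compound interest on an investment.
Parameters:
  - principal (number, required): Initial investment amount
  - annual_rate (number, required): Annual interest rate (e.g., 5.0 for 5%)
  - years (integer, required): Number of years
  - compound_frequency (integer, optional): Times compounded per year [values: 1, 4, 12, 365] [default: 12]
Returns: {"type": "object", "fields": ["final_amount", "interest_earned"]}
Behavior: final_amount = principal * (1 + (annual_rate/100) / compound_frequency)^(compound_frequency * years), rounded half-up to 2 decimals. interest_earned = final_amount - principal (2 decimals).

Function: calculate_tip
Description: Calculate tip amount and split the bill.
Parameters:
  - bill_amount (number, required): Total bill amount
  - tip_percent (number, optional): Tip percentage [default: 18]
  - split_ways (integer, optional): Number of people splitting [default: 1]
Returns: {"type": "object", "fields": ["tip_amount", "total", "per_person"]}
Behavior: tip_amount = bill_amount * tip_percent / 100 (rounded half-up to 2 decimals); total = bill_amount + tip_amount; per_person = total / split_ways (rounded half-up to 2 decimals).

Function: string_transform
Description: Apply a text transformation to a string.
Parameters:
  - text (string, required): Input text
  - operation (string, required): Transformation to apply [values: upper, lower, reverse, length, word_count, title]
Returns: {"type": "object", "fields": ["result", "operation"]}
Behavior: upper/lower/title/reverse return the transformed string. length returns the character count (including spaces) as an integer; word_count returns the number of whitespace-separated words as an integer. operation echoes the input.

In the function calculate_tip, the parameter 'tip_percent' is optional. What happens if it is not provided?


The calculate_tip spec declares:
  - tip_percent (number, optional): Tip percentage [default: 18]
It defaults to 18


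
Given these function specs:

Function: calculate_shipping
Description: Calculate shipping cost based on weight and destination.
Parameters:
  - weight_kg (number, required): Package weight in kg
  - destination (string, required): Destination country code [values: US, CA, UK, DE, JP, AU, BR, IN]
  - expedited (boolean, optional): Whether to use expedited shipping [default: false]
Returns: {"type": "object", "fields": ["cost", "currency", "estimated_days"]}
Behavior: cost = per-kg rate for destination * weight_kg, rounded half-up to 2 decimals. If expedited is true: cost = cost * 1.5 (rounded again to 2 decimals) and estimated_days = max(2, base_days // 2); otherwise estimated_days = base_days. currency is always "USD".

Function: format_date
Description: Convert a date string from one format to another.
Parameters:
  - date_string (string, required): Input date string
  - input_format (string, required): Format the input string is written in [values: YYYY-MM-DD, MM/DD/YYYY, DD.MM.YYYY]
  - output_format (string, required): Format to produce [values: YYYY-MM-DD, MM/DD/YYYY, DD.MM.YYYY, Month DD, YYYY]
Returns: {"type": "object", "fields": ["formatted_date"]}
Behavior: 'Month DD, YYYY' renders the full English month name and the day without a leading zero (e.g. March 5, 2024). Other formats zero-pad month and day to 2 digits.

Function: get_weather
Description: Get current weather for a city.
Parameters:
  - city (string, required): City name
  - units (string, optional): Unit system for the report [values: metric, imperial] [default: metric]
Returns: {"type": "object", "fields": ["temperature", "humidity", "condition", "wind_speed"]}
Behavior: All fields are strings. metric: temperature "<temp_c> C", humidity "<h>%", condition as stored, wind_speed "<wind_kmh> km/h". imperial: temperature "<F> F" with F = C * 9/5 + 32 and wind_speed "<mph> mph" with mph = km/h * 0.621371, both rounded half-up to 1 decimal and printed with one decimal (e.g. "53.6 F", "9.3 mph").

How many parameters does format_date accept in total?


Parameters of format_date: date_string (required), input_format (required), output_format (required)
Total:
3


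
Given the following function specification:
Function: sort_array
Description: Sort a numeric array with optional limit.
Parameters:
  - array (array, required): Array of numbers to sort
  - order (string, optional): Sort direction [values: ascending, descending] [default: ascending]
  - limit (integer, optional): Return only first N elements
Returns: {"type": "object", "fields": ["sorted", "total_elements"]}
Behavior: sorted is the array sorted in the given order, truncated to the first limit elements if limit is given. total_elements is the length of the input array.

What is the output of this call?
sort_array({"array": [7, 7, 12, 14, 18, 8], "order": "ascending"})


sorted ascending: [7, 7, 8, 12, 14, 18]
total_elements = len(input) = 6
Output:
{"sorted": [7, 7, 8, 12, 14, 18], "total_elements": 6}


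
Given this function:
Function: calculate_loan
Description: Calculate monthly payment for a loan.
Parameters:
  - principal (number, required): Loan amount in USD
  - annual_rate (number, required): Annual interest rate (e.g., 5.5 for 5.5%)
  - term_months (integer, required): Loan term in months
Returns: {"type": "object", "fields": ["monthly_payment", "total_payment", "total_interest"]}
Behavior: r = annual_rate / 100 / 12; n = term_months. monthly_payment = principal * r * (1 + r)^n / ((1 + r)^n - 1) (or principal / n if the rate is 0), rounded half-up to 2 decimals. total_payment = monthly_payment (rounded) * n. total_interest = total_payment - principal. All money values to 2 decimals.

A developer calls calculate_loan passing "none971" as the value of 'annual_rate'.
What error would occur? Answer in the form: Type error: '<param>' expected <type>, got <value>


Spec: 'annual_rate' is declared as number; "none971" is a string.
Type error: 'annual_rate' expected number, got "none971"


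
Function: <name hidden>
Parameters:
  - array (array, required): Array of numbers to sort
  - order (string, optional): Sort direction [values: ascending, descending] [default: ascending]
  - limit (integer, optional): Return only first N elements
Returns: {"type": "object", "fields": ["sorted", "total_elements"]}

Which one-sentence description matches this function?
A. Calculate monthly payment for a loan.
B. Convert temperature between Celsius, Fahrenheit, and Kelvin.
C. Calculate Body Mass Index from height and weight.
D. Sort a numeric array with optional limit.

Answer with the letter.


Parameters array, order, limit and return ["sorted", "total_elements"] fit: Sort a numeric array with optional limit.
D


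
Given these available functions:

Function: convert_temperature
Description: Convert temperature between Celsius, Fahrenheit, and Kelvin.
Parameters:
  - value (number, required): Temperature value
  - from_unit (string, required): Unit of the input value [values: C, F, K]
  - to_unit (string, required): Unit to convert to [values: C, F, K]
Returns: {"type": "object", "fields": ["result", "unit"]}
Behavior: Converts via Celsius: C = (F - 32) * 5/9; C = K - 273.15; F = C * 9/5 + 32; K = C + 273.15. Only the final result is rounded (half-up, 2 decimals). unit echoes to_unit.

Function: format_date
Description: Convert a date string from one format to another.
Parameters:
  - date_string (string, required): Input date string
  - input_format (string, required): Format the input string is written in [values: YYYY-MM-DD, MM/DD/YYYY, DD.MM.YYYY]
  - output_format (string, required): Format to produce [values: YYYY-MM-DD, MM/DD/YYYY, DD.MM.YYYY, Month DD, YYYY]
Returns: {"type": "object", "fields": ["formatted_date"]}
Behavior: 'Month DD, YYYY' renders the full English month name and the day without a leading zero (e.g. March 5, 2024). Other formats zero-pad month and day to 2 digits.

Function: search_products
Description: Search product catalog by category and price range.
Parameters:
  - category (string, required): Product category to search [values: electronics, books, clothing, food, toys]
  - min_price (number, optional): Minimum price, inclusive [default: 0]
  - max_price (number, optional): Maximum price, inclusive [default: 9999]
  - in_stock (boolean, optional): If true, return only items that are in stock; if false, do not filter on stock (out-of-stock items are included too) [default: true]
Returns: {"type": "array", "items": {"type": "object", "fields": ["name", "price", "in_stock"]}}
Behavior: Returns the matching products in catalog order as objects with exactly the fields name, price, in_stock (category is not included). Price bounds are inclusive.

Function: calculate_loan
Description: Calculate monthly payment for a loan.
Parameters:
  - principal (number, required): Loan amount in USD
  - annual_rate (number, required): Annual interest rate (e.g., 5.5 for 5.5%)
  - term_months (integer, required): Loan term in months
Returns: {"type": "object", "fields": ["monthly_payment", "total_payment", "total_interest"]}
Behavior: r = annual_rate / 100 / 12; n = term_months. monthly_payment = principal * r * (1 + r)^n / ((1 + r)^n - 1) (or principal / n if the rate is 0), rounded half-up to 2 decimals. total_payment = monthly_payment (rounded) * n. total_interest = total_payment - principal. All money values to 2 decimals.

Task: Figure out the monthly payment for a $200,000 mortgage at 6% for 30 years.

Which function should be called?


The task needs a function whose description is: Calculate monthly payment for a loan.
calculate_loan


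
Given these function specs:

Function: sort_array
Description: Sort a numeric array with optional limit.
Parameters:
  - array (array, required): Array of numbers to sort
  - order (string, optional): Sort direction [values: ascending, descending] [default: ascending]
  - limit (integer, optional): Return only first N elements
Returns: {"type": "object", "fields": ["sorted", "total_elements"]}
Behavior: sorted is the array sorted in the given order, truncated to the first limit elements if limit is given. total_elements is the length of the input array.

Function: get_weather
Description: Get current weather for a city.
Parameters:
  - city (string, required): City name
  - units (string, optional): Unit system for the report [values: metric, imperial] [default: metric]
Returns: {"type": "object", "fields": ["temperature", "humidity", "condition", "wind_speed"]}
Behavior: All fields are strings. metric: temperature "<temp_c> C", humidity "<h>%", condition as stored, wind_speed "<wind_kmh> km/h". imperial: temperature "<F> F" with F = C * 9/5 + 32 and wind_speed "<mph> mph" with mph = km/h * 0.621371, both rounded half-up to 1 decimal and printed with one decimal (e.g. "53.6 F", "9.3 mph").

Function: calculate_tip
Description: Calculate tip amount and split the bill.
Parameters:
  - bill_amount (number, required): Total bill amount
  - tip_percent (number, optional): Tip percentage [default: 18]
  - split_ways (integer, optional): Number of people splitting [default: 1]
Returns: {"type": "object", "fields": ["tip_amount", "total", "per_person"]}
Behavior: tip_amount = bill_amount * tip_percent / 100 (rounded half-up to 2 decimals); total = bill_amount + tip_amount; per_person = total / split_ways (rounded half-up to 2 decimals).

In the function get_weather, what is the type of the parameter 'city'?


The get_weather spec declares:
  - city (string, required): City name
Type:
string


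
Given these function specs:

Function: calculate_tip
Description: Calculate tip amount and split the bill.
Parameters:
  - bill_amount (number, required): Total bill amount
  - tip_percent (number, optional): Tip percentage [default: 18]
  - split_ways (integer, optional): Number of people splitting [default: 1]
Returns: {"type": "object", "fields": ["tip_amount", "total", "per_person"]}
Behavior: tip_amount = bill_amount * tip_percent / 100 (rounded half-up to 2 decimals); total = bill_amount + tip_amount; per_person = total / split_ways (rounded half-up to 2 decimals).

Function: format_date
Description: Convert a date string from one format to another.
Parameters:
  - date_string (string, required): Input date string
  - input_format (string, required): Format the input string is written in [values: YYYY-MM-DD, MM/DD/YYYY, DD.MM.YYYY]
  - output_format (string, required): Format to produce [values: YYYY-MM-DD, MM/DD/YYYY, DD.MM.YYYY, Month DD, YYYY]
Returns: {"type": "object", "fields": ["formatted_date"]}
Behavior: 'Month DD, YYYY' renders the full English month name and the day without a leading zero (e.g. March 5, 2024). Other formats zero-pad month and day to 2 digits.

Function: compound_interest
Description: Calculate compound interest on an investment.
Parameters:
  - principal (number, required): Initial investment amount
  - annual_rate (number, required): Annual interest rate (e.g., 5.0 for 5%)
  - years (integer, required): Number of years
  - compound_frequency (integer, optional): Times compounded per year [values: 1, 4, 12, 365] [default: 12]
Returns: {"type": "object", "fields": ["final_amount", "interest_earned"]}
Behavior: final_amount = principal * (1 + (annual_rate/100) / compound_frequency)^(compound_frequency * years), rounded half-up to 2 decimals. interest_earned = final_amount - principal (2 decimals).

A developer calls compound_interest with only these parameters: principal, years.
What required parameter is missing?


Required parameters: principal, annual_rate, years
Provided: principal, years
Missing: annual_rate
annual_rate


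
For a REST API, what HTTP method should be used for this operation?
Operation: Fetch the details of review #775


GET = read, POST = create, PUT = update/replace, DELETE = remove
This operation is a read.
GET


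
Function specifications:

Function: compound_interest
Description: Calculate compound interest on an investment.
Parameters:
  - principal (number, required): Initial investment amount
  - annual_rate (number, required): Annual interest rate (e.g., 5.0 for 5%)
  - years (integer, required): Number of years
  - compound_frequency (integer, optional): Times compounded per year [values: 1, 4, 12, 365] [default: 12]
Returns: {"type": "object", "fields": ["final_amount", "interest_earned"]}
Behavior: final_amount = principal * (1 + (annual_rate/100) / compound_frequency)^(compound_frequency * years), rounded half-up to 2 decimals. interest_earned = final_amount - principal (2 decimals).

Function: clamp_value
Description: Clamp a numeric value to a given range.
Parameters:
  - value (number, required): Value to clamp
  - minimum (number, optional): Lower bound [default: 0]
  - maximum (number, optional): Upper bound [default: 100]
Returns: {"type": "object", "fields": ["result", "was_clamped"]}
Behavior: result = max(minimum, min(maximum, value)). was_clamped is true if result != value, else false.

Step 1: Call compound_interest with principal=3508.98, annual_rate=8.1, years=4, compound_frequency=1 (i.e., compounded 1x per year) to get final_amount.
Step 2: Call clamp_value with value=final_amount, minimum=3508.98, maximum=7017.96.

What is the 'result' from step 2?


Step 1: compound_interest
  rate per period = 8.1/100/1 = 0.081 (keep full precision); periods = 1 * 4 = 4
  (1 + 0.081)^4 = 1.36553481
  final_amount = 3508.98 * 1.36553481 = 4791.63434 -> 4791.63
  interest_earned = 4791.63 - 3508.98 = 1282.65
  -> final_amount = 4791.63
Step 2: clamp_value(value=4791.63, minimum=3508.98, maximum=7017.96)
  result = max(3508.98, min(7017.96, 4791.63)) = max(3508.98, 4791.63) = 4791.63
  was_clamped = (4791.63 != 4791.63) = false
  -> result = 4791.63
4791.63


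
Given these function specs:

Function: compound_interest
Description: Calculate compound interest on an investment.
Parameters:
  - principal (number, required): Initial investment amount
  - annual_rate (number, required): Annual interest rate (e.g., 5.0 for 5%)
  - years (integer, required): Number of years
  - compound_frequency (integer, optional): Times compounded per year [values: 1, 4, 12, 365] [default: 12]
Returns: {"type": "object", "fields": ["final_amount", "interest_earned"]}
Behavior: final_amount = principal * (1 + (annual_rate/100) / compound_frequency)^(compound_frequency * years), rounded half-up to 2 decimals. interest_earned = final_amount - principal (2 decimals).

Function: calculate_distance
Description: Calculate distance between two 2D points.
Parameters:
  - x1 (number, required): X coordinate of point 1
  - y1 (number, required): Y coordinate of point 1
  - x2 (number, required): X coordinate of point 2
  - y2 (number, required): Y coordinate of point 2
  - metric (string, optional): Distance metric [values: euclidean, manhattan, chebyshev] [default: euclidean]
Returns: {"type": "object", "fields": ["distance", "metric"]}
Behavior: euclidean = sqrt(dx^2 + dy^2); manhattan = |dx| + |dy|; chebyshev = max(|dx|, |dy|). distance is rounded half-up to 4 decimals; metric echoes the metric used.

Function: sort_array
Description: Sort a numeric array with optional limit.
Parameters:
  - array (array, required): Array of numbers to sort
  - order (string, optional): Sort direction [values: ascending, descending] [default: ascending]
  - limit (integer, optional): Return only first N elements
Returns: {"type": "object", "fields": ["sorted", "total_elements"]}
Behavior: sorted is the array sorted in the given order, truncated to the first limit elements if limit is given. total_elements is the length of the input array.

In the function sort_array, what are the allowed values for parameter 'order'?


The sort_array spec declares:
  - order (string, optional): Sort direction [values: ascending, descending] [default: ascending]
Allowed values:
ascending, descending


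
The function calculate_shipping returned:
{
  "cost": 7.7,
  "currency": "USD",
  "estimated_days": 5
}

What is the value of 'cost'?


7.7


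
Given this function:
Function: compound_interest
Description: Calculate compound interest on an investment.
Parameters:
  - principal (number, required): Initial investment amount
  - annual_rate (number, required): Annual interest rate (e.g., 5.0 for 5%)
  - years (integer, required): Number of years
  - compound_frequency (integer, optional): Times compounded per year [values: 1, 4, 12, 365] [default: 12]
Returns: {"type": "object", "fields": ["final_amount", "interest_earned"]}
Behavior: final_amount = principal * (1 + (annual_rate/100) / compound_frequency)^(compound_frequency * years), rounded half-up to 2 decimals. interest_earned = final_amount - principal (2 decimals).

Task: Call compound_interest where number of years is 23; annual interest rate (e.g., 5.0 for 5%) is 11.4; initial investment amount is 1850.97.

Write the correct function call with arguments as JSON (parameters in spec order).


Mapping each described value to its parameter name:
  'Number of years' -> years = 23
  'Annual interest rate (e.g., 5.0 for 5%)' -> annual_rate = 11.4
  'Initial investment amount' -> principal = 1850.97
compound_interest({"principal": 1850.97, "annual_rate": 11.4, "years": 23})


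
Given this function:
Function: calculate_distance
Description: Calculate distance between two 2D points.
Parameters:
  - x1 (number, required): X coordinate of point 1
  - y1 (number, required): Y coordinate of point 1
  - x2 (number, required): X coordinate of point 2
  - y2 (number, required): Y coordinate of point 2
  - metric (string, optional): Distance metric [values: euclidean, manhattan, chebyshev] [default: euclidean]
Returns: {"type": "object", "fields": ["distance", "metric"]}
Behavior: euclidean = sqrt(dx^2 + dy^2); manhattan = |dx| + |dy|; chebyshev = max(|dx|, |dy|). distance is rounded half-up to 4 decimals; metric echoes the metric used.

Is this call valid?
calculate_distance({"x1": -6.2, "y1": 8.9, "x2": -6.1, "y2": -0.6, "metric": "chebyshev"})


Checking all required parameters present and types match... All valid.
Valid


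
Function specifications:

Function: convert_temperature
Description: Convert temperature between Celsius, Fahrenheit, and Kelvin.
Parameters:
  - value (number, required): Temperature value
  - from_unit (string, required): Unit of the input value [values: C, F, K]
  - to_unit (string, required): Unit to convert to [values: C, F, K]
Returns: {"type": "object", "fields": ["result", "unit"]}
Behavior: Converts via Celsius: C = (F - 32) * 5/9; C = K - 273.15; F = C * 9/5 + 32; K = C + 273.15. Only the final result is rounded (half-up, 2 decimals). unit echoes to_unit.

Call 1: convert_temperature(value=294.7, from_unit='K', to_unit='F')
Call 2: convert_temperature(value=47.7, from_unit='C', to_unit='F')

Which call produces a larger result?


Call 1:
  To C: 294.7 - 273.15 = 21.55
  To F: 21.55 * 9/5 + 32 = 70.79
  Round to 2 decimals: 70.79
  -> 70.79 F
Call 2:
  Input already in C: 47.7
  To F: 47.7 * 9/5 + 32 = 117.86
  Round to 2 decimals: 117.86
  -> 117.86 F
Call 2 (117.86 F)


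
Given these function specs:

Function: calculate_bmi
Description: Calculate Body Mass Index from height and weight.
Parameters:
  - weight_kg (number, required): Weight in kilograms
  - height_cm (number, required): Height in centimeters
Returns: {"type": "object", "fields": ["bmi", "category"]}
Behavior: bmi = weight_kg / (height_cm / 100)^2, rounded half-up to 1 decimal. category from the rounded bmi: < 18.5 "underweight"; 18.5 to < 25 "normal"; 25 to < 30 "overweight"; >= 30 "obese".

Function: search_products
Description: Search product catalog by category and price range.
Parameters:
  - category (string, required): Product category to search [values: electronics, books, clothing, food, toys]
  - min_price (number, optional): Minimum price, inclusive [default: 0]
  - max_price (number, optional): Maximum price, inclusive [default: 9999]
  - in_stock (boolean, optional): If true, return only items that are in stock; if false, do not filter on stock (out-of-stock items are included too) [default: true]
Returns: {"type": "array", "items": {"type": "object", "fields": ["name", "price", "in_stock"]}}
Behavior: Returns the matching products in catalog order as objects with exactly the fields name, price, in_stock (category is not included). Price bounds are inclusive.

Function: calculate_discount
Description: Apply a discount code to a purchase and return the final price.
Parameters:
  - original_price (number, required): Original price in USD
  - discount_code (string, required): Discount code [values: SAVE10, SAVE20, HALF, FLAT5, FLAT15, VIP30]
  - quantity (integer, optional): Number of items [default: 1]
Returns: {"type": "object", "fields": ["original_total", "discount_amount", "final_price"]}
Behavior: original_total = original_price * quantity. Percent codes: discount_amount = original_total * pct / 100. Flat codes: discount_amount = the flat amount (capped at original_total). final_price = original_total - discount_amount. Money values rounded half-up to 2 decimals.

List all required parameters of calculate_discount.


Parameters of calculate_discount and their required/optional flag:
  original_price: required
  discount_code: required
  quantity: optional
discount_code, original_price
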